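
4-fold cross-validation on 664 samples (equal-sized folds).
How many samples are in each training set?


Each validation fold has 664/4 = 166 samples. Training set = 664 - 166 = 498.

498


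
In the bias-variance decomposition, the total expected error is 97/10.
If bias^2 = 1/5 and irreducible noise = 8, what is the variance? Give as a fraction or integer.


Total error = bias^2 + variance + irreducible noise. So variance = 97/10 - 1/5 - 8 = 3/2.

3/2


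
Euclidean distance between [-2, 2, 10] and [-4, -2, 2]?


d = sqrt(sum of squared differences). (-2--4)^2=4, (2--2)^2=16, (10-2)^2=64. Sum = 84.

sqrt(84)


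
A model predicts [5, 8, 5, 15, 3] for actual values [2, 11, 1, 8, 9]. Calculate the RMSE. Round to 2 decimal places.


MSE = 23.8000. RMSE = sqrt(23.8000) = 4.88.

4.88


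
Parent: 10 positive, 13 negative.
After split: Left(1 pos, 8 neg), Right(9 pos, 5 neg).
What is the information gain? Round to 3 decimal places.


H(parent) = 0.9877. H(left) = 0.5033, H(right) = 0.9403. Weighted = (9/23)*0.5033 + (14/23)*0.9403 = 0.7693. IG = 0.9877 - 0.7693 = 0.2184, which rounds to 0.218.

0.218


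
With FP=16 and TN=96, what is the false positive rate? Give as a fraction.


FPR = FP / (FP + TN) = 16 / 112 = 1/7.

1/7


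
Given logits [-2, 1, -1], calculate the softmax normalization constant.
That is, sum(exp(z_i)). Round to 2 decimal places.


Denom = e^-2=0.1353 + e^1=2.7183 + e^-1=0.3679. Sum = 3.2215, which rounds to 3.22.

3.22


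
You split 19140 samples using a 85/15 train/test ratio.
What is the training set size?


Test set = 19140 * 15% = 2871. Training set = 19140 - 2871 = 16269.

16269


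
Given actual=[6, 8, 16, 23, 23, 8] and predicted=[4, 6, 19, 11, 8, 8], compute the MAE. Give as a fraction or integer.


MAE = (1/6) * (|6-4|=2 + |8-6|=2 + |16-19|=3 + |23-11|=12 + |23-8|=15 + |8-8|=0). Sum = 34. MAE = 17/3.

17/3


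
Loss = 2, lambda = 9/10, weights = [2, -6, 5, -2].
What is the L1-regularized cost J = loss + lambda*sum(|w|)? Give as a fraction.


L1 norm = sum(|w|) = 15. J = 2 + 9/10 * 15 = 31/2.

31/2


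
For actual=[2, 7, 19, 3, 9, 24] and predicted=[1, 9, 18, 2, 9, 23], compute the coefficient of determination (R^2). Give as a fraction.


Mean(y) = 32/3. SS_res = 8. SS_tot = 1192/3. R^2 = 1 - 8/(1192/3) = 146/149.

146/149


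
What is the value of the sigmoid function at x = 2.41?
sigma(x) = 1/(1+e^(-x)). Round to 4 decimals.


sigma(2.41) = 1/(1+e^(-2.41)) = 1/(1+0.089815) = 1/1.089815 = 0.9176.

0.9176


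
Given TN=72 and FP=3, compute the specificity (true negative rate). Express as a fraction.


Specificity = TN / (TN + FP) = 72 / 75 = 24/25.

24/25


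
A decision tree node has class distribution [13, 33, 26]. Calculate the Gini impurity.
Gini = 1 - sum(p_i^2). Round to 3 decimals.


Total = 72. Proportions: 13/72, 33/72, 26/72. sum(p_i^2) = 0.3731. Gini = 1 - 0.3731 = 0.6269, which rounds to 0.627.

0.627


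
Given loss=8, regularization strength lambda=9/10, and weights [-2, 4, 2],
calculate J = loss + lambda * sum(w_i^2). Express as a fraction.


L2 sq norm = sum(w^2) = 24. J = 8 + 9/10 * 24 = 148/5.

148/5


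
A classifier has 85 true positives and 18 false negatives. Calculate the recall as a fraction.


Recall = TP / (TP + FN) = 85 / 103 = 85/103.

85/103


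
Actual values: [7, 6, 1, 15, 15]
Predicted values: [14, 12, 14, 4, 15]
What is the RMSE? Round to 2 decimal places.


MSE = 75.0000. RMSE = sqrt(75.0000) = 8.66.

8.66


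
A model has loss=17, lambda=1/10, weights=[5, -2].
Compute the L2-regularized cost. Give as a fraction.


L2 sq norm = sum(w^2) = 29. J = 17 + 1/10 * 29 = 199/10.

199/10


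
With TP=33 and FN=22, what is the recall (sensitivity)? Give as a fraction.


Recall = TP / (TP + FN) = 33 / 55 = 3/5.

3/5


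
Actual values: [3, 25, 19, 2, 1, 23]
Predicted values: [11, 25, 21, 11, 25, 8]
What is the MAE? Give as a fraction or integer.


MAE = (1/6) * (|3-11|=8 + |25-25|=0 + |19-21|=2 + |2-11|=9 + |1-25|=24 + |23-8|=15). Sum = 58. MAE = 29/3.

29/3


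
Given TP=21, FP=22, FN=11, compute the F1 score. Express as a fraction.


Precision = 21/43 = 21/43. Recall = 21/32 = 21/32. F1 = 2*P*R/(P+R) = 14/25.

14/25


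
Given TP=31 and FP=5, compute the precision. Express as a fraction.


Precision = TP / (TP + FP) = 31 / 36 = 31/36.

31/36


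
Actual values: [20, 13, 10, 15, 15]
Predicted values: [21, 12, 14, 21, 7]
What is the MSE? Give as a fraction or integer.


MSE = (1/5) * ((20-21)^2=1 + (13-12)^2=1 + (10-14)^2=16 + (15-21)^2=36 + (15-7)^2=64). Sum = 118. MSE = 118/5.

118/5


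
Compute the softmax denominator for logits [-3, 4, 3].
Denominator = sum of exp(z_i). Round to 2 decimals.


Denom = e^-3=0.0498 + e^4=54.5982 + e^3=20.0855. Sum = 74.7335, which rounds to 74.73.

74.73


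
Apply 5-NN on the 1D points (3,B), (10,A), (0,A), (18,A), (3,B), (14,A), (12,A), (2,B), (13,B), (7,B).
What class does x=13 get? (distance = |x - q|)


Distances: |3-13|=10, |10-13|=3, |0-13|=13, |18-13|=5, |3-13|=10, |14-13|=1, |12-13|=1, |2-13|=11, |13-13|=0, |7-13|=6. 5 nearest: (13,B), (14,A), (12,A), (10,A), (18,A). Counts: {'B': 1, 'A': 4}. Majority class: A.

A


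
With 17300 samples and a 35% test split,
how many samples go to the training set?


Test set = 17300 * 35% = 6055. Training set = 17300 - 6055 = 11245.

11245


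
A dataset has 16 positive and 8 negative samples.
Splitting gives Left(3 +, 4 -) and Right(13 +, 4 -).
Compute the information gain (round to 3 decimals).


H(parent) = 0.9183. H(left) = 0.9852, H(right) = 0.7871. Weighted = (7/24)*0.9852 + (17/24)*0.7871 = 0.8449. IG = 0.9183 - 0.8449 = 0.0734, which rounds to 0.073.

0.073


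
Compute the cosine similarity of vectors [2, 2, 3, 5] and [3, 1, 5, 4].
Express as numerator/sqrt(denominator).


dot = 43. |a|^2 = 42, |b|^2 = 51. cos = 43/sqrt(2142).

43/sqrt(2142)


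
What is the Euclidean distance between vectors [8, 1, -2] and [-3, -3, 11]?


d = sqrt(sum of squared differences). (8--3)^2=121, (1--3)^2=16, (-2-11)^2=169. Sum = 306.

sqrt(306)


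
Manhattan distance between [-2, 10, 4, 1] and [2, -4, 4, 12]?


d = sum of absolute differences: |-2-2|=4 + |10--4|=14 + |4-4|=0 + |1-12|=11 = 29.

29


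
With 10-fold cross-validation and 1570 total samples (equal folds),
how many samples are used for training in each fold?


Each validation fold has 1570/10 = 157 samples. Training set = 1570 - 157 = 1413.

1413


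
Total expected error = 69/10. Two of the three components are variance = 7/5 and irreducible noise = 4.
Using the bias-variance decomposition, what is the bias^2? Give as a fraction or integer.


Total error = bias^2 + variance + irreducible noise. So bias^2 = 69/10 - 7/5 - 4 = 3/2.

3/2


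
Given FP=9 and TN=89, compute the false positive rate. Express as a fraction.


FPR = FP / (FP + TN) = 9 / 98 = 9/98.

9/98


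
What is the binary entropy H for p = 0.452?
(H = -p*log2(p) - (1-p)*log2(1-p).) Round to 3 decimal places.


H = -0.452*log2(0.452) - 0.548*log2(0.548) = 0.993.

0.993


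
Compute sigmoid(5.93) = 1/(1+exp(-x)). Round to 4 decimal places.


sigma(5.93) = 1/(1+e^(-5.93)) = 1/(1+0.002658) = 1/1.002658 = 0.9973.

0.9973


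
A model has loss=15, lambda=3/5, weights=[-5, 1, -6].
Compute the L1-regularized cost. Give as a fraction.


L1 norm = sum(|w|) = 12. J = 15 + 3/5 * 12 = 111/5.

111/5


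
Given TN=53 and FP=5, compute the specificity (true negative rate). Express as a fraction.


Specificity = TN / (TN + FP) = 53 / 58 = 53/58.

53/58


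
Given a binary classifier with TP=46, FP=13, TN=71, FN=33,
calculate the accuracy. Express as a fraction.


Accuracy = (TP + TN) / (TP + TN + FP + FN) = (46 + 71) / 163 = 117/163.

117/163


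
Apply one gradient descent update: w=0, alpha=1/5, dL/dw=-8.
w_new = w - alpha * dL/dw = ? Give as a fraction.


w_new = 0 - 1/5 * -8 = 0 - -8/5 = 8/5.

8/5


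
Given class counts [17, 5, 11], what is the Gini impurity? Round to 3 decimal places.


Total = 33. Proportions: 17/33, 5/33, 11/33. sum(p_i^2) = 0.3994. Gini = 1 - 0.3994 = 0.6006, which rounds to 0.601.

0.601


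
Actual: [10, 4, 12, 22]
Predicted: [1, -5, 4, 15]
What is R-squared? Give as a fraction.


Mean(y) = 12. SS_res = 275. SS_tot = 168. R^2 = 1 - 275/(168) = -107/168.

-107/168


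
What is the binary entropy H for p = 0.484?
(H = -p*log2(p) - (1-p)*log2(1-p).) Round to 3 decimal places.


H = -0.484*log2(0.484) - 0.516*log2(0.516) = 0.999.

0.999


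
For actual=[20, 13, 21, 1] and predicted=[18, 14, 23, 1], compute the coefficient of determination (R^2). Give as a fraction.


Mean(y) = 55/4. SS_res = 9. SS_tot = 1019/4. R^2 = 1 - 9/(1019/4) = 983/1019.

983/1019


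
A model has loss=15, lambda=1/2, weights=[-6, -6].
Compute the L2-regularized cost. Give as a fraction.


L2 sq norm = sum(w^2) = 72. J = 15 + 1/2 * 72 = 51.

51


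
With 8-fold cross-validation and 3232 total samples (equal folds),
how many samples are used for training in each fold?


Each validation fold has 3232/8 = 404 samples. Training set = 3232 - 404 = 2828.

2828


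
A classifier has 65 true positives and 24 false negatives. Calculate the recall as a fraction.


Recall = TP / (TP + FN) = 65 / 89 = 65/89.

65/89


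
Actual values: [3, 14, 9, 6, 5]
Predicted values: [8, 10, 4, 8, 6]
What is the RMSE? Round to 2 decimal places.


MSE = 14.2000. RMSE = sqrt(14.2000) = 3.77.

3.77


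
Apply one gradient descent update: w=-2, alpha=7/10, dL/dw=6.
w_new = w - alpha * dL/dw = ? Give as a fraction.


w_new = -2 - 7/10 * 6 = -2 - 21/5 = -31/5.

-31/5


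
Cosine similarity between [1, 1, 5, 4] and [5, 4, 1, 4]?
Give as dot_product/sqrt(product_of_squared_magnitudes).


dot = 30. |a|^2 = 43, |b|^2 = 58. cos = 30/sqrt(2494).

30/sqrt(2494)


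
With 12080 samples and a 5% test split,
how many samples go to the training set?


Test set = 12080 * 5% = 604. Training set = 12080 - 604 = 11476.

11476


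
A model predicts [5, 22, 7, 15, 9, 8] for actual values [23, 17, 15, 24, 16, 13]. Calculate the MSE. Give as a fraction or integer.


MSE = (1/6) * ((23-5)^2=324 + (17-22)^2=25 + (15-7)^2=64 + (24-15)^2=81 + (16-9)^2=49 + (13-8)^2=25). Sum = 568. MSE = 284/3.

284/3


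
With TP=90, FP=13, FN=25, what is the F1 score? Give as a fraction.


Precision = 90/103 = 90/103. Recall = 90/115 = 18/23. F1 = 2*P*R/(P+R) = 90/109.

90/109


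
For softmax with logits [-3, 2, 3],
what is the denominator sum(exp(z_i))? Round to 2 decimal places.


Denom = e^-3=0.0498 + e^2=7.3891 + e^3=20.0855. Sum = 27.5244, which rounds to 27.52.

27.52


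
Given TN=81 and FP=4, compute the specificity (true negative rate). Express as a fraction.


Specificity = TN / (TN + FP) = 81 / 85 = 81/85.

81/85


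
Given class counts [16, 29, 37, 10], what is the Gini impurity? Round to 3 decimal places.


Total = 92. Proportions: 16/92, 29/92, 37/92, 10/92. sum(p_i^2) = 0.3032. Gini = 1 - 0.3032 = 0.6968, which rounds to 0.697.

0.697


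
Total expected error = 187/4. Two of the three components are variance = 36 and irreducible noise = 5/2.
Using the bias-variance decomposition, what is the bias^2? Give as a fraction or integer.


Total error = bias^2 + variance + irreducible noise. So bias^2 = 187/4 - 36 - 5/2 = 33/4.

33/4


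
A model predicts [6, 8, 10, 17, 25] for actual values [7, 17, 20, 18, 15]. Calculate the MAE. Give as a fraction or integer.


MAE = (1/5) * (|7-6|=1 + |17-8|=9 + |20-10|=10 + |18-17|=1 + |15-25|=10). Sum = 31. MAE = 31/5.

31/5


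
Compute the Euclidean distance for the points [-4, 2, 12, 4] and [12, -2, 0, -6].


d = sqrt(sum of squared differences). (-4-12)^2=256, (2--2)^2=16, (12-0)^2=144, (4--6)^2=100. Sum = 516.

sqrt(516)


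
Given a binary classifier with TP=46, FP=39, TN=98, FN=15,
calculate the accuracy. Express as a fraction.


Accuracy = (TP + TN) / (TP + TN + FP + FN) = (46 + 98) / 198 = 8/11.

8/11


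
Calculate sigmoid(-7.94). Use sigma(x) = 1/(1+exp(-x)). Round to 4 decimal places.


sigma(-7.94) = 1/(1+e^(7.94)) = 1/(1+2807.360508) = 1/2808.360508 = 0.0004.

0.0004


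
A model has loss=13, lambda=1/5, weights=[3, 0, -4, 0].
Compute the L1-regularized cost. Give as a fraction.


L1 norm = sum(|w|) = 7. J = 13 + 1/5 * 7 = 72/5.

72/5


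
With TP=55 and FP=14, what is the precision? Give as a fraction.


Precision = TP / (TP + FP) = 55 / 69 = 55/69.

55/69


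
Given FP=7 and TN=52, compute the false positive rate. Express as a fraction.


FPR = FP / (FP + TN) = 7 / 59 = 7/59.

7/59


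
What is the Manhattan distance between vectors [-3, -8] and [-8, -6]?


d = sum of absolute differences: |-3--8|=5 + |-8--6|=2 = 7.

7


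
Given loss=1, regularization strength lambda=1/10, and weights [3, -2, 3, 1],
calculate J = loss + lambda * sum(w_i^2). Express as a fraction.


L2 sq norm = sum(w^2) = 23. J = 1 + 1/10 * 23 = 33/10.

33/10


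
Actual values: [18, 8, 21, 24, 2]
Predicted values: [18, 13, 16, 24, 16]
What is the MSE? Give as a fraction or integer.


MSE = (1/5) * ((18-18)^2=0 + (8-13)^2=25 + (21-16)^2=25 + (24-24)^2=0 + (2-16)^2=196). Sum = 246. MSE = 246/5.

246/5


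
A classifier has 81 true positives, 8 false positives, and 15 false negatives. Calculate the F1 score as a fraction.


Precision = 81/89 = 81/89. Recall = 81/96 = 27/32. F1 = 2*P*R/(P+R) = 162/185.

162/185


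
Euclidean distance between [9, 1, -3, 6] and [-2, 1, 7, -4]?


d = sqrt(sum of squared differences). (9--2)^2=121, (1-1)^2=0, (-3-7)^2=100, (6--4)^2=100. Sum = 321.

sqrt(321)


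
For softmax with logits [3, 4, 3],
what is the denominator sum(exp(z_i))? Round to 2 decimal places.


Denom = e^3=20.0855 + e^4=54.5982 + e^3=20.0855. Sum = 94.7692, which rounds to 94.77.

94.77


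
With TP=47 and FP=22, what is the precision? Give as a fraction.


Precision = TP / (TP + FP) = 47 / 69 = 47/69.

47/69


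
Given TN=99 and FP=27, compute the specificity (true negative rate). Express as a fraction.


Specificity = TN / (TN + FP) = 99 / 126 = 11/14.

11/14


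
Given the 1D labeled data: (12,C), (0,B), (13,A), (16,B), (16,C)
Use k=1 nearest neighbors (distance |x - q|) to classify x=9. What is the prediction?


Distances: |12-9|=3, |0-9|=9, |13-9|=4, |16-9|=7, |16-9|=7. 1 nearest: (12,C). Counts: {'C': 1}. Majority class: C.

C


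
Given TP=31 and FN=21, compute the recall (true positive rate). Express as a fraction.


Recall = TP / (TP + FN) = 31 / 52 = 31/52.

31/52


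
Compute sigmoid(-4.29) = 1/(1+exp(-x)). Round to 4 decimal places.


sigma(-4.29) = 1/(1+e^(4.29)) = 1/(1+72.966468) = 1/73.966468 = 0.0135.

0.0135


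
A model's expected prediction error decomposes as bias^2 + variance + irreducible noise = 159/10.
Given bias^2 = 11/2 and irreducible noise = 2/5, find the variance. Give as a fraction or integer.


Total error = bias^2 + variance + irreducible noise. So variance = 159/10 - 11/2 - 2/5 = 10.

10


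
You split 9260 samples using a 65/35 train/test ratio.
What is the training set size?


Test set = 9260 * 35% = 3241. Training set = 9260 - 3241 = 6019.

6019


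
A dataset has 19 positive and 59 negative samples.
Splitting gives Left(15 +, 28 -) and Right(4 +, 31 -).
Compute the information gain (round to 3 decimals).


H(parent) = 0.8010. H(left) = 0.9330, H(right) = 0.5127. Weighted = (43/78)*0.9330 + (35/78)*0.5127 = 0.7444. IG = 0.8010 - 0.7444 = 0.0566, which rounds to 0.057.

0.057


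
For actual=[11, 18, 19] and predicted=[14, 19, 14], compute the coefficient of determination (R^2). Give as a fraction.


Mean(y) = 16. SS_res = 35. SS_tot = 38. R^2 = 1 - 35/(38) = 3/38.

3/38


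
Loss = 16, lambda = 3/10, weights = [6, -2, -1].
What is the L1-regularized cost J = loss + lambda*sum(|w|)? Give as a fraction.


L1 norm = sum(|w|) = 9. J = 16 + 3/10 * 9 = 187/10.

187/10


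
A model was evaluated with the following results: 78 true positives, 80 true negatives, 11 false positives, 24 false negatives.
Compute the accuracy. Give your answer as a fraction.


Accuracy = (TP + TN) / (TP + TN + FP + FN) = (78 + 80) / 193 = 158/193.

158/193


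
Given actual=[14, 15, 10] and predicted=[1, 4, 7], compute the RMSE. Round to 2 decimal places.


MSE = 99.6667. RMSE = sqrt(99.6667) = 9.98.

9.98


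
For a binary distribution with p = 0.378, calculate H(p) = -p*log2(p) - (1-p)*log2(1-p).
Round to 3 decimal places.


H = -0.378*log2(0.378) - 0.622*log2(0.622) = 0.957.

0.957


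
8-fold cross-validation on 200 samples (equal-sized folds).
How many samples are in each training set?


Each validation fold has 200/8 = 25 samples. Training set = 200 - 25 = 175.

175


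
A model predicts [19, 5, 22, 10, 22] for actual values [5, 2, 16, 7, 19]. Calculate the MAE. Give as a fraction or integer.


MAE = (1/5) * (|5-19|=14 + |2-5|=3 + |16-22|=6 + |7-10|=3 + |19-22|=3). Sum = 29. MAE = 29/5.

29/5


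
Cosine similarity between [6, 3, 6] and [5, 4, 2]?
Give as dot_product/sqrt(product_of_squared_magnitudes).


dot = 54. |a|^2 = 81, |b|^2 = 45. cos = 54/sqrt(3645).

54/sqrt(3645)


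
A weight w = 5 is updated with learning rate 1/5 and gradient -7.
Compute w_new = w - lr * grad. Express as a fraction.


w_new = 5 - 1/5 * -7 = 5 - -7/5 = 32/5.

32/5


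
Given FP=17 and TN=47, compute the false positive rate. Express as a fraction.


FPR = FP / (FP + TN) = 17 / 64 = 17/64.

17/64


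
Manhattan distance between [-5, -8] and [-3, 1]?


d = sum of absolute differences: |-5--3|=2 + |-8-1|=9 = 11.

11


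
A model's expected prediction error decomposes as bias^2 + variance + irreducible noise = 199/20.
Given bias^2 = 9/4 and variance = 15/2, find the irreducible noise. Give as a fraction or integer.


Total error = bias^2 + variance + irreducible noise. So irreducible noise = 199/20 - 9/4 - 15/2 = 1/5.

1/5


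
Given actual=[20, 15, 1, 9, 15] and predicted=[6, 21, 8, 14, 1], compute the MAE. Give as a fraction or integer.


MAE = (1/5) * (|20-6|=14 + |15-21|=6 + |1-8|=7 + |9-14|=5 + |15-1|=14). Sum = 46. MAE = 46/5.

46/5


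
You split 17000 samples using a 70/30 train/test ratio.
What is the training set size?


Test set = 17000 * 30% = 5100. Training set = 17000 - 5100 = 11900.

11900


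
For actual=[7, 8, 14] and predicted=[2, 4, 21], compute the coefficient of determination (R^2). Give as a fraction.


Mean(y) = 29/3. SS_res = 90. SS_tot = 86/3. R^2 = 1 - 90/(86/3) = -92/43.

-92/43


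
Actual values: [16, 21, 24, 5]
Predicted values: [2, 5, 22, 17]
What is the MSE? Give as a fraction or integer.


MSE = (1/4) * ((16-2)^2=196 + (21-5)^2=256 + (24-22)^2=4 + (5-17)^2=144). Sum = 600. MSE = 150.

150


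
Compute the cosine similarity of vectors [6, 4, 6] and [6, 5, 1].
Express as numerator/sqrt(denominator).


dot = 62. |a|^2 = 88, |b|^2 = 62. cos = 62/sqrt(5456).

62/sqrt(5456)


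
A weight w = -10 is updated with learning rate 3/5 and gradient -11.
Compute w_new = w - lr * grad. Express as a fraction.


w_new = -10 - 3/5 * -11 = -10 - -33/5 = -17/5.

-17/5


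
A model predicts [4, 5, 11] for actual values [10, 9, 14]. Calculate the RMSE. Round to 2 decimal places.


MSE = 20.3333. RMSE = sqrt(20.3333) = 4.51.

4.51


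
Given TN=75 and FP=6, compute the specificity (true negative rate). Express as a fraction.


Specificity = TN / (TN + FP) = 75 / 81 = 25/27.

25/27


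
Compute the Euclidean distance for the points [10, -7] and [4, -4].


d = sqrt(sum of squared differences). (10-4)^2=36, (-7--4)^2=9. Sum = 45.

sqrt(45)


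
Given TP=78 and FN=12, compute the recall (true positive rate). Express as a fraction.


Recall = TP / (TP + FN) = 78 / 90 = 13/15.

13/15


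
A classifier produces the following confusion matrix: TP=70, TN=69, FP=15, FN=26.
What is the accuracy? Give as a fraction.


Accuracy = (TP + TN) / (TP + TN + FP + FN) = (70 + 69) / 180 = 139/180.

139/180


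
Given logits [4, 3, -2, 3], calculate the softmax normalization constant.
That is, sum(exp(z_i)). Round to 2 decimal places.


Denom = e^4=54.5982 + e^3=20.0855 + e^-2=0.1353 + e^3=20.0855. Sum = 94.9045, which rounds to 94.90.

94.90


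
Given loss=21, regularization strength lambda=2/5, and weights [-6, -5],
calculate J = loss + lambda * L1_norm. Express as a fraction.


L1 norm = sum(|w|) = 11. J = 21 + 2/5 * 11 = 127/5.

127/5


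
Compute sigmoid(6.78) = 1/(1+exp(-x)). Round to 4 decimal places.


sigma(6.78) = 1/(1+e^(-6.78)) = 1/(1+0.001136) = 1/1.001136 = 0.9989.

0.9989


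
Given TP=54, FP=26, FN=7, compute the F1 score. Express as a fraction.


Precision = 54/80 = 27/40. Recall = 54/61 = 54/61. F1 = 2*P*R/(P+R) = 36/47.

36/47


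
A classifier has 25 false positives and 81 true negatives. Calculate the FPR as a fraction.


FPR = FP / (FP + TN) = 25 / 106 = 25/106.

25/106


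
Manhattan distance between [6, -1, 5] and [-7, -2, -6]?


d = sum of absolute differences: |6--7|=13 + |-1--2|=1 + |5--6|=11 = 25.

25


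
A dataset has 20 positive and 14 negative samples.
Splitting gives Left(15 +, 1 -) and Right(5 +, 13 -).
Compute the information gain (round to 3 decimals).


H(parent) = 0.9774. H(left) = 0.3373, H(right) = 0.8524. Weighted = (16/34)*0.3373 + (18/34)*0.8524 = 0.6100. IG = 0.9774 - 0.6100 = 0.3674, which rounds to 0.367.

0.367


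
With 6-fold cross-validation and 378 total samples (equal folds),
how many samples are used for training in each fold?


Each validation fold has 378/6 = 63 samples. Training set = 378 - 63 = 315.

315


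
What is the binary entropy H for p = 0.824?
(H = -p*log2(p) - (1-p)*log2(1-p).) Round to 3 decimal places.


H = -0.824*log2(0.824) - 0.176*log2(0.176) = 0.671.

0.671


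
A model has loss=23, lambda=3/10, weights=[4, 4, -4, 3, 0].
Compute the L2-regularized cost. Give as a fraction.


L2 sq norm = sum(w^2) = 57. J = 23 + 3/10 * 57 = 401/10.

401/10


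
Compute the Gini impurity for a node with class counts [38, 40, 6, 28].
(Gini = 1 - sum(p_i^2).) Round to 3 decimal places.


Total = 112. Proportions: 38/112, 40/112, 6/112, 28/112. sum(p_i^2) = 0.3080. Gini = 1 - 0.3080 = 0.6920, which rounds to 0.692.

0.692


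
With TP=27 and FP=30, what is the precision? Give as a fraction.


Precision = TP / (TP + FP) = 27 / 57 = 9/19.

9/19


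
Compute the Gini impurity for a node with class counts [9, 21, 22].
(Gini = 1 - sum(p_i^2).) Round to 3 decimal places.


Total = 52. Proportions: 9/52, 21/52, 22/52. sum(p_i^2) = 0.3720. Gini = 1 - 0.3720 = 0.6280, which rounds to 0.628.

0.628


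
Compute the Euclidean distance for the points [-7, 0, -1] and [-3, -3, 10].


d = sqrt(sum of squared differences). (-7--3)^2=16, (0--3)^2=9, (-1-10)^2=121. Sum = 146.

sqrt(146)


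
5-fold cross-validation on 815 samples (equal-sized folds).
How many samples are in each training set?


Each validation fold has 815/5 = 163 samples. Training set = 815 - 163 = 652.

652


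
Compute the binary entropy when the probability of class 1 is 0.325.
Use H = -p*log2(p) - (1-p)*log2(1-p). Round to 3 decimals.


H = -0.325*log2(0.325) - 0.675*log2(0.675) = 0.910.

0.910


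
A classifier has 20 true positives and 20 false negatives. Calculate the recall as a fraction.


Recall = TP / (TP + FN) = 20 / 40 = 1/2.

1/2


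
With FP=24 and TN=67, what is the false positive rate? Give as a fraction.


FPR = FP / (FP + TN) = 24 / 91 = 24/91.

24/91


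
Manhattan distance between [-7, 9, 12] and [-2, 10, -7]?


d = sum of absolute differences: |-7--2|=5 + |9-10|=1 + |12--7|=19 = 25.

25


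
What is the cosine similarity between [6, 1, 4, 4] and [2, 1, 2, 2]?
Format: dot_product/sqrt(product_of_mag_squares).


dot = 29. |a|^2 = 69, |b|^2 = 13. cos = 29/sqrt(897).

29/sqrt(897)


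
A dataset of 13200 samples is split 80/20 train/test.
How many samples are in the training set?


Test set = 13200 * 20% = 2640. Training set = 13200 - 2640 = 10560.

10560


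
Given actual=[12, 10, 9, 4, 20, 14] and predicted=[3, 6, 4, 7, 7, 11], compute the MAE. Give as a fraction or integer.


MAE = (1/6) * (|12-3|=9 + |10-6|=4 + |9-4|=5 + |4-7|=3 + |20-7|=13 + |14-11|=3). Sum = 37. MAE = 37/6.

37/6


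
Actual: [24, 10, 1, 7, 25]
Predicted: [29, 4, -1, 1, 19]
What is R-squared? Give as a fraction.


Mean(y) = 67/5. SS_res = 137. SS_tot = 2266/5. R^2 = 1 - 137/(2266/5) = 1581/2266.

1581/2266


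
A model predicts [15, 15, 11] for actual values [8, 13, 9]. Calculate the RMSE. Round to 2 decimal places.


MSE = 19.0000. RMSE = sqrt(19.0000) = 4.36.

4.36


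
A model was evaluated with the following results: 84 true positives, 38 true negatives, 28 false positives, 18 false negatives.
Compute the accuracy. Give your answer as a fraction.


Accuracy = (TP + TN) / (TP + TN + FP + FN) = (84 + 38) / 168 = 61/84.

61/84


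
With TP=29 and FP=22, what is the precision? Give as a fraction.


Precision = TP / (TP + FP) = 29 / 51 = 29/51.

29/51


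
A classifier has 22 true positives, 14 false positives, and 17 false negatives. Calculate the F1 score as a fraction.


Precision = 22/36 = 11/18. Recall = 22/39 = 22/39. F1 = 2*P*R/(P+R) = 44/75.

44/75


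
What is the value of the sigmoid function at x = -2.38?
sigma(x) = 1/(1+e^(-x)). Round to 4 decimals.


sigma(-2.38) = 1/(1+e^(2.38)) = 1/(1+10.804903) = 1/11.804903 = 0.0847.

0.0847


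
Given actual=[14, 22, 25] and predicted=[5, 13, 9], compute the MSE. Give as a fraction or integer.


MSE = (1/3) * ((14-5)^2=81 + (22-13)^2=81 + (25-9)^2=256). Sum = 418. MSE = 418/3.

418/3


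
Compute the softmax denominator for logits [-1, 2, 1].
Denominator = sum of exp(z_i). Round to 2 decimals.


Denom = e^-1=0.3679 + e^2=7.3891 + e^1=2.7183. Sum = 10.4753, which rounds to 10.48.

10.48


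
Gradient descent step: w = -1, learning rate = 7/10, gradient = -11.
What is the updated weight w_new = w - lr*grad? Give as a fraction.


w_new = -1 - 7/10 * -11 = -1 - -77/10 = 67/10.

67/10


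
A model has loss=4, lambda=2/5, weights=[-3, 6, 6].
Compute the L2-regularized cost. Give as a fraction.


L2 sq norm = sum(w^2) = 81. J = 4 + 2/5 * 81 = 182/5.

182/5


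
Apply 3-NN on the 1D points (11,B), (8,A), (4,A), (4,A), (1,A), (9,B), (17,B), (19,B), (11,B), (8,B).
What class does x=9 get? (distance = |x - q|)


Distances: |11-9|=2, |8-9|=1, |4-9|=5, |4-9|=5, |1-9|=8, |9-9|=0, |17-9|=8, |19-9|=10, |11-9|=2, |8-9|=1. 3 nearest: (9,B), (8,A), (8,B). Counts: {'B': 2, 'A': 1}. Majority class: B.

B


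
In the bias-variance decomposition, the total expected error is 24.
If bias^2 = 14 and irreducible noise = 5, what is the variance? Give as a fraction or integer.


Total error = bias^2 + variance + irreducible noise. So variance = 24 - 14 - 5 = 5.

5


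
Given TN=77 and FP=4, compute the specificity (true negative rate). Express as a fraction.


Specificity = TN / (TN + FP) = 77 / 81 = 77/81.

77/81


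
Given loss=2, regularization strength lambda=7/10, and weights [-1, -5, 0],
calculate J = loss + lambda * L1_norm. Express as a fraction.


L1 norm = sum(|w|) = 6. J = 2 + 7/10 * 6 = 31/5.

31/5


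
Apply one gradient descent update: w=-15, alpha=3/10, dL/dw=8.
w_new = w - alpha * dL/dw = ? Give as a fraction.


w_new = -15 - 3/10 * 8 = -15 - 12/5 = -87/5.

-87/5


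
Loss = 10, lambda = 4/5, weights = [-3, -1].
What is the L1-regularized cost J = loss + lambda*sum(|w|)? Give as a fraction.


L1 norm = sum(|w|) = 4. J = 10 + 4/5 * 4 = 66/5.

66/5


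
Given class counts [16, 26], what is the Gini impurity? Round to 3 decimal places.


Total = 42. Proportions: 16/42, 26/42. sum(p_i^2) = 0.5283. Gini = 1 - 0.5283 = 0.4717, which rounds to 0.472.

0.472


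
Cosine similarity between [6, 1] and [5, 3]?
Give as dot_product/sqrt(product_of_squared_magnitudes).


dot = 33. |a|^2 = 37, |b|^2 = 34. cos = 33/sqrt(1258).

33/sqrt(1258)


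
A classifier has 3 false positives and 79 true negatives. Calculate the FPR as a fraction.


FPR = FP / (FP + TN) = 3 / 82 = 3/82.

3/82


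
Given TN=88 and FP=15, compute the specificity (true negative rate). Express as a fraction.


Specificity = TN / (TN + FP) = 88 / 103 = 88/103.

88/103


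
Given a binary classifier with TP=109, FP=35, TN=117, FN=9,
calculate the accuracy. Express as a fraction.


Accuracy = (TP + TN) / (TP + TN + FP + FN) = (109 + 117) / 270 = 113/135.

113/135


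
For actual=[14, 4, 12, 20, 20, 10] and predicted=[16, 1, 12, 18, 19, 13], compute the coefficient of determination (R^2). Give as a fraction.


Mean(y) = 40/3. SS_res = 27. SS_tot = 568/3. R^2 = 1 - 27/(568/3) = 487/568.

487/568


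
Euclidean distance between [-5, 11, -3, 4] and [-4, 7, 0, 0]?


d = sqrt(sum of squared differences). (-5--4)^2=1, (11-7)^2=16, (-3-0)^2=9, (4-0)^2=16. Sum = 42.

sqrt(42)


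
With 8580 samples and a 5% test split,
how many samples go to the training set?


Test set = 8580 * 5% = 429. Training set = 8580 - 429 = 8151.

8151


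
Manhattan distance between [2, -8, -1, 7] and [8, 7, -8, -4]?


d = sum of absolute differences: |2-8|=6 + |-8-7|=15 + |-1--8|=7 + |7--4|=11 = 39.

39


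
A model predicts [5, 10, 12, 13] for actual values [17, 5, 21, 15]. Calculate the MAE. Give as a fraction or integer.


MAE = (1/4) * (|17-5|=12 + |5-10|=5 + |21-12|=9 + |15-13|=2). Sum = 28. MAE = 7.

7


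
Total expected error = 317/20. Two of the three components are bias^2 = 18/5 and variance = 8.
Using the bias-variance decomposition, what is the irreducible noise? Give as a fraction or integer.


Total error = bias^2 + variance + irreducible noise. So irreducible noise = 317/20 - 18/5 - 8 = 17/4.

17/4


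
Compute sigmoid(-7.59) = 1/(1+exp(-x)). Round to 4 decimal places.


sigma(-7.59) = 1/(1+e^(7.59)) = 1/(1+1978.313514) = 1/1979.313514 = 0.0005.

0.0005


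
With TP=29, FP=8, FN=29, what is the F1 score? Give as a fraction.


Precision = 29/37 = 29/37. Recall = 29/58 = 1/2. F1 = 2*P*R/(P+R) = 58/95.

58/95


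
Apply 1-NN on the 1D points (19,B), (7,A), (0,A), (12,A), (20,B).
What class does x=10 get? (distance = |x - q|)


Distances: |19-10|=9, |7-10|=3, |0-10|=10, |12-10|=2, |20-10|=10. 1 nearest: (12,A). Counts: {'A': 1}. Majority class: A.

A


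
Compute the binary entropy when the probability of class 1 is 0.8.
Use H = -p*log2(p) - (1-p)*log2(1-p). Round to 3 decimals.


H = -0.8*log2(0.8) - 0.2*log2(0.2) = 0.722.

0.722


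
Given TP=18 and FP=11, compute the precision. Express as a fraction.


Precision = TP / (TP + FP) = 18 / 29 = 18/29.

18/29


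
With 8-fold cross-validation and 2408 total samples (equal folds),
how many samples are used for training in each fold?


Each validation fold has 2408/8 = 301 samples. Training set = 2408 - 301 = 2107.

2107


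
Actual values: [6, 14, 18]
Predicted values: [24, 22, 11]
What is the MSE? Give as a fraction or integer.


MSE = (1/3) * ((6-24)^2=324 + (14-22)^2=64 + (18-11)^2=49). Sum = 437. MSE = 437/3.

437/3


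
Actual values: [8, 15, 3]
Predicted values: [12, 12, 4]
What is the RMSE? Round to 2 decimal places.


MSE = 8.6667. RMSE = sqrt(8.6667) = 2.94.

2.94


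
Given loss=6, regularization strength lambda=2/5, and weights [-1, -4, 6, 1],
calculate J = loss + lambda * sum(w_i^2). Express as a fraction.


L2 sq norm = sum(w^2) = 54. J = 6 + 2/5 * 54 = 138/5.

138/5


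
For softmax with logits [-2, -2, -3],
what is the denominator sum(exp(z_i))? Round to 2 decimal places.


Denom = e^-2=0.1353 + e^-2=0.1353 + e^-3=0.0498. Sum = 0.3204, which rounds to 0.32.

0.32


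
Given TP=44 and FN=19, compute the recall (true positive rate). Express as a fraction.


Recall = TP / (TP + FN) = 44 / 63 = 44/63.

44/63


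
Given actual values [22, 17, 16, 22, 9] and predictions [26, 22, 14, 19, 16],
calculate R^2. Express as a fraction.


Mean(y) = 86/5. SS_res = 103. SS_tot = 574/5. R^2 = 1 - 103/(574/5) = 59/574.

59/574


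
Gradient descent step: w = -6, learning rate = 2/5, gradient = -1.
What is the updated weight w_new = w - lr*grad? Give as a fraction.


w_new = -6 - 2/5 * -1 = -6 - -2/5 = -28/5.

-28/5


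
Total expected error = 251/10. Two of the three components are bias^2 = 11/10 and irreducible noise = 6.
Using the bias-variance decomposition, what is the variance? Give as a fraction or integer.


Total error = bias^2 + variance + irreducible noise. So variance = 251/10 - 11/10 - 6 = 18.

18


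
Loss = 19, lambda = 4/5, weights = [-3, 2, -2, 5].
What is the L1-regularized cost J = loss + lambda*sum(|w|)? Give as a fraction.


L1 norm = sum(|w|) = 12. J = 19 + 4/5 * 12 = 143/5.

143/5


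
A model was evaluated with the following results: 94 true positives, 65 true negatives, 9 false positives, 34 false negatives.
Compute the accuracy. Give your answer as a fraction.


Accuracy = (TP + TN) / (TP + TN + FP + FN) = (94 + 65) / 202 = 159/202.

159/202


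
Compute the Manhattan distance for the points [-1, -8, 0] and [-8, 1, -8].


d = sum of absolute differences: |-1--8|=7 + |-8-1|=9 + |0--8|=8 = 24.

24


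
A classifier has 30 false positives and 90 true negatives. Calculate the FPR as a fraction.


FPR = FP / (FP + TN) = 30 / 120 = 1/4.

1/4


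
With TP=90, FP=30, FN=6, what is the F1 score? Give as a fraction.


Precision = 90/120 = 3/4. Recall = 90/96 = 15/16. F1 = 2*P*R/(P+R) = 5/6.

5/6


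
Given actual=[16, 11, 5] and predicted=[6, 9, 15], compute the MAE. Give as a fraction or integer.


MAE = (1/3) * (|16-6|=10 + |11-9|=2 + |5-15|=10). Sum = 22. MAE = 22/3.

22/3


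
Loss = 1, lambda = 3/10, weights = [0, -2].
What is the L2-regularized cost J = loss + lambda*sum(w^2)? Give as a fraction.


L2 sq norm = sum(w^2) = 4. J = 1 + 3/10 * 4 = 11/5.

11/5


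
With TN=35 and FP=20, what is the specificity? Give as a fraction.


Specificity = TN / (TN + FP) = 35 / 55 = 7/11.

7/11


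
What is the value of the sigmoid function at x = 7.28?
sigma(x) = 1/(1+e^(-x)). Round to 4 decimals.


sigma(7.28) = 1/(1+e^(-7.28)) = 1/(1+0.000689) = 1/1.000689 = 0.9993.

0.9993


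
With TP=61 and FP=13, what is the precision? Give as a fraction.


Precision = TP / (TP + FP) = 61 / 74 = 61/74.

61/74


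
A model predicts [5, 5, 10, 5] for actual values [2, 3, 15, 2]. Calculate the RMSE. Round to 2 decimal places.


MSE = 11.7500. RMSE = sqrt(11.7500) = 3.43.

3.43


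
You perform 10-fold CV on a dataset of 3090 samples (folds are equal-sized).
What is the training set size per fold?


Each validation fold has 3090/10 = 309 samples. Training set = 3090 - 309 = 2781.

2781


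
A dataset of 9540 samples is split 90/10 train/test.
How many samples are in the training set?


Test set = 9540 * 10% = 954. Training set = 9540 - 954 = 8586.

8586


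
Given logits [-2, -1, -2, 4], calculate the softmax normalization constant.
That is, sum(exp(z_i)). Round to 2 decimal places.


Denom = e^-2=0.1353 + e^-1=0.3679 + e^-2=0.1353 + e^4=54.5982. Sum = 55.2367, which rounds to 55.24.

55.24


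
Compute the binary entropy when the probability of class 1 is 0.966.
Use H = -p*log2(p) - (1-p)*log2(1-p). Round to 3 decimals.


H = -0.966*log2(0.966) - 0.034*log2(0.034) = 0.214.

0.214


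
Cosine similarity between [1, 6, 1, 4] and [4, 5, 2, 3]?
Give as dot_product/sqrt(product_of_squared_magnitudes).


dot = 48. |a|^2 = 54, |b|^2 = 54. cos = 48/sqrt(2916).

48/sqrt(2916)


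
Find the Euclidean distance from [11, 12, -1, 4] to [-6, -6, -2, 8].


d = sqrt(sum of squared differences). (11--6)^2=289, (12--6)^2=324, (-1--2)^2=1, (4-8)^2=16. Sum = 630.

sqrt(630)


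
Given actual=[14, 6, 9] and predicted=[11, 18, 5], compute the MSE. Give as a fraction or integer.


MSE = (1/3) * ((14-11)^2=9 + (6-18)^2=144 + (9-5)^2=16). Sum = 169. MSE = 169/3.

169/3


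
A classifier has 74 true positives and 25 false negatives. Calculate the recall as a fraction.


Recall = TP / (TP + FN) = 74 / 99 = 74/99.

74/99


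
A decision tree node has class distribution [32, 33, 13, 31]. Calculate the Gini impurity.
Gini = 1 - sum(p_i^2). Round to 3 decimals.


Total = 109. Proportions: 32/109, 33/109, 13/109, 31/109. sum(p_i^2) = 0.2730. Gini = 1 - 0.2730 = 0.7270, which rounds to 0.727.

0.727


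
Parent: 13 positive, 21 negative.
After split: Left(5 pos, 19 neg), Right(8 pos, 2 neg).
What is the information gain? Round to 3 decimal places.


H(parent) = 0.9597. H(left) = 0.7383, H(right) = 0.7219. Weighted = (24/34)*0.7383 + (10/34)*0.7219 = 0.7335. IG = 0.9597 - 0.7335 = 0.2262, which rounds to 0.226.

0.226


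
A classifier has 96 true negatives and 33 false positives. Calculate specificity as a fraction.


Specificity = TN / (TN + FP) = 96 / 129 = 32/43.

32/43


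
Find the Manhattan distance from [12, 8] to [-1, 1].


d = sum of absolute differences: |12--1|=13 + |8-1|=7 = 20.

20


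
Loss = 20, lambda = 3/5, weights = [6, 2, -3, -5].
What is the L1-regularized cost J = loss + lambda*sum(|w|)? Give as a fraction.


L1 norm = sum(|w|) = 16. J = 20 + 3/5 * 16 = 148/5.

148/5


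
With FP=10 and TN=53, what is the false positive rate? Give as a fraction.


FPR = FP / (FP + TN) = 10 / 63 = 10/63.

10/63


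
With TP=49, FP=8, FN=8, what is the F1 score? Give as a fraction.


Precision = 49/57 = 49/57. Recall = 49/57 = 49/57. F1 = 2*P*R/(P+R) = 49/57.

49/57


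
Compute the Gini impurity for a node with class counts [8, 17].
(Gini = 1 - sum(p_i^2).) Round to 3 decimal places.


Total = 25. Proportions: 8/25, 17/25. sum(p_i^2) = 0.5648. Gini = 1 - 0.5648 = 0.4352, which rounds to 0.435.

0.435


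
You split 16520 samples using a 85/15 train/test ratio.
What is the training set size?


Test set = 16520 * 15% = 2478. Training set = 16520 - 2478 = 14042.

14042


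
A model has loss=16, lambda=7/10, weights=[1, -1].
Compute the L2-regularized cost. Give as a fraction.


L2 sq norm = sum(w^2) = 2. J = 16 + 7/10 * 2 = 87/5.

87/5


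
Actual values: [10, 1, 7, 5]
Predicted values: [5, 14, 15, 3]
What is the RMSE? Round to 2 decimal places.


MSE = 65.5000. RMSE = sqrt(65.5000) = 8.09.

8.09


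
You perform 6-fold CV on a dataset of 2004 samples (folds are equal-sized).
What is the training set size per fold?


Each validation fold has 2004/6 = 334 samples. Training set = 2004 - 334 = 1670.

1670


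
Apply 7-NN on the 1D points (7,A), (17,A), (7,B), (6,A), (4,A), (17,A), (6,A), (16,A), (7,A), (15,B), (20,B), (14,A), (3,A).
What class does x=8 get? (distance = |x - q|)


Distances: |7-8|=1, |17-8|=9, |7-8|=1, |6-8|=2, |4-8|=4, |17-8|=9, |6-8|=2, |16-8|=8, |7-8|=1, |15-8|=7, |20-8|=12, |14-8|=6, |3-8|=5. 7 nearest: (7,A), (7,A), (7,B), (6,A), (6,A), (4,A), (3,A). Counts: {'A': 6, 'B': 1}. Majority class: A.

A


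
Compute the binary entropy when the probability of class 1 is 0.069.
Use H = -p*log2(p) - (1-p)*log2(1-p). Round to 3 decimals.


H = -0.069*log2(0.069) - 0.931*log2(0.931) = 0.362.

0.362


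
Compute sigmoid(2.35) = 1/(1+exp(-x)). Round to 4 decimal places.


sigma(2.35) = 1/(1+e^(-2.35)) = 1/(1+0.095369) = 1/1.095369 = 0.9129.

0.9129


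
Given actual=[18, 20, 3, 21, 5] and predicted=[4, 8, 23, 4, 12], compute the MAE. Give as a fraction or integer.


MAE = (1/5) * (|18-4|=14 + |20-8|=12 + |3-23|=20 + |21-4|=17 + |5-12|=7). Sum = 70. MAE = 14.

14
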